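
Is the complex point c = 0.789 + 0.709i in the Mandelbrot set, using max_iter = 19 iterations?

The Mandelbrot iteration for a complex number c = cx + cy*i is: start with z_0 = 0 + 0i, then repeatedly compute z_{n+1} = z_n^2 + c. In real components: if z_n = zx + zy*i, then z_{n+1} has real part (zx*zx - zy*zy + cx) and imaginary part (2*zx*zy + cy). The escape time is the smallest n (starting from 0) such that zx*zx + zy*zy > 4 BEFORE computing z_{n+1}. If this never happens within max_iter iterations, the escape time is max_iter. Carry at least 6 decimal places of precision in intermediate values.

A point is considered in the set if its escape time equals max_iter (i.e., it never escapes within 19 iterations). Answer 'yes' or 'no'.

Answer: no

Derivation:
z_0 = 0 + 0i, c = 0.7890 + 0.7090i
Iter 1: z = 0.7890 + 0.7090i, |z|^2 = 1.1252
Iter 2: z = 0.9088 + 1.8278i, |z|^2 = 4.1669
Escaped at iteration 2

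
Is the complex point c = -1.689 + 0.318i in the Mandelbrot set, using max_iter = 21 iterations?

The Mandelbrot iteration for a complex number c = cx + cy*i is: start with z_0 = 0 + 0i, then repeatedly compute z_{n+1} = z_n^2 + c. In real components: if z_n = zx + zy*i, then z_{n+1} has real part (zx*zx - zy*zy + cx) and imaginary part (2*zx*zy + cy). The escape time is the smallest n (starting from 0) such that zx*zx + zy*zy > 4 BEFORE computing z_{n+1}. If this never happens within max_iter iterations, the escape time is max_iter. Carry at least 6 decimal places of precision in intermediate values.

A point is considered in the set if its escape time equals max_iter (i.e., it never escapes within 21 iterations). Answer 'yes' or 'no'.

Answer: no

Derivation:
z_0 = 0 + 0i, c = -1.6890 + 0.3180i
Iter 1: z = -1.6890 + 0.3180i, |z|^2 = 2.9538
Iter 2: z = 1.0626 + -0.7562i, |z|^2 = 1.7010
Iter 3: z = -1.1317 + -1.2891i, |z|^2 = 2.9425
Iter 4: z = -2.0699 + 3.2358i, |z|^2 = 14.7548
Escaped at iteration 4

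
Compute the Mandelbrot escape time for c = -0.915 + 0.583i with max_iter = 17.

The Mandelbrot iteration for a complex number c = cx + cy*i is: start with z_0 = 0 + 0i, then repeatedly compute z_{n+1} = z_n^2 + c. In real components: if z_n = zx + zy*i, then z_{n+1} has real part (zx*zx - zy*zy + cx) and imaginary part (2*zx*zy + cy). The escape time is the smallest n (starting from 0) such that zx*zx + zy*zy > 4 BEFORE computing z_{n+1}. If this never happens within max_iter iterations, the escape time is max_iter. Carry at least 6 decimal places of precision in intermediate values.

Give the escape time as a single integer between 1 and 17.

z_0 = 0 + 0i, c = -0.9150 + 0.5830i
Iter 1: z = -0.9150 + 0.5830i, |z|^2 = 1.1771
Iter 2: z = -0.4177 + -0.4839i, |z|^2 = 0.4086
Iter 3: z = -0.9747 + 0.9872i, |z|^2 = 1.9246
Iter 4: z = -0.9395 + -1.3415i, |z|^2 = 2.6823
Iter 5: z = -1.8318 + 3.1037i, |z|^2 = 12.9886
Escaped at iteration 5

Answer: 5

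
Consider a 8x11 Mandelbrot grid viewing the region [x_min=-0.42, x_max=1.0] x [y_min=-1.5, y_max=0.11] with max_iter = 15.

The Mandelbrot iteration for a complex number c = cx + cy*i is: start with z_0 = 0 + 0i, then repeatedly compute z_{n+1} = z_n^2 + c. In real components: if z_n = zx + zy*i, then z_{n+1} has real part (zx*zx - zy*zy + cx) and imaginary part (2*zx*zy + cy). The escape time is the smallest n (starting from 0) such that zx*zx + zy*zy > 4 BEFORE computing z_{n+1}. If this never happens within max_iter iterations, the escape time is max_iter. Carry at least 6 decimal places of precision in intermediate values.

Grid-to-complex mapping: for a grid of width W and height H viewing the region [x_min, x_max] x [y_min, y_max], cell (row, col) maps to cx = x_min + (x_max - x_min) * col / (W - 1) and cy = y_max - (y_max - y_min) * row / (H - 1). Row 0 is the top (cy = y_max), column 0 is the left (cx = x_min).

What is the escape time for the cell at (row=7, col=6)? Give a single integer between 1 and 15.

z_0 = 0 + 0i, c = 0.7971 + -1.0170i
Iter 1: z = 0.7971 + -1.0170i, |z|^2 = 1.6697
Iter 2: z = 0.3983 + -2.6384i, |z|^2 = 7.1197
Escaped at iteration 2

Answer: 2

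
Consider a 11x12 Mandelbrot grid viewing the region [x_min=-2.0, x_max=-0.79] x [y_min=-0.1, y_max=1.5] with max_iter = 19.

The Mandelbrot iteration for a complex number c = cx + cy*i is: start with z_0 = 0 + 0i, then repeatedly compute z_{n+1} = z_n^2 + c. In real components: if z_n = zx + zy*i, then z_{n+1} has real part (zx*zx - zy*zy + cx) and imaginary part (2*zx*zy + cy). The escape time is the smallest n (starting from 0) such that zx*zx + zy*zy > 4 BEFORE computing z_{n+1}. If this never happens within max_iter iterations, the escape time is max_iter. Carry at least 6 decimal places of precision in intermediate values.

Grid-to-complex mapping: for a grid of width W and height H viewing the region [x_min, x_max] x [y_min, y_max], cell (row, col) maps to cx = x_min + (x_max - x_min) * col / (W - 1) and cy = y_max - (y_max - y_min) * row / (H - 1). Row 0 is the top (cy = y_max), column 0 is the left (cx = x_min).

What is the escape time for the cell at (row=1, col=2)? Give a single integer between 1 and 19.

Answer: 1

Derivation:
z_0 = 0 + 0i, c = -1.7580 + 1.3545i
Iter 1: z = -1.7580 + 1.3545i, |z|^2 = 4.9254
Escaped at iteration 1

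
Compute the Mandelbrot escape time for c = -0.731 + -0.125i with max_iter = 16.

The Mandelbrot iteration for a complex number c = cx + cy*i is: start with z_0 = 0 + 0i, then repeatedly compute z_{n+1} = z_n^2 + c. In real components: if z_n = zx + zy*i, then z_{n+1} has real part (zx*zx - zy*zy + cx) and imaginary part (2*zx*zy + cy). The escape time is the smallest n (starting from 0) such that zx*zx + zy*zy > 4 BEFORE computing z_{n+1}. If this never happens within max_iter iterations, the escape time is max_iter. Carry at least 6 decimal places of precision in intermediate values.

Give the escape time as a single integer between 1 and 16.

z_0 = 0 + 0i, c = -0.7310 + -0.1250i
Iter 1: z = -0.7310 + -0.1250i, |z|^2 = 0.5500
Iter 2: z = -0.2123 + 0.0577i, |z|^2 = 0.0484
Iter 3: z = -0.6893 + -0.1495i, |z|^2 = 0.4975
Iter 4: z = -0.2782 + 0.0811i, |z|^2 = 0.0840
Iter 5: z = -0.6602 + -0.1701i, |z|^2 = 0.4648
Iter 6: z = -0.3241 + 0.0996i, |z|^2 = 0.1150
Iter 7: z = -0.6359 + -0.1896i, |z|^2 = 0.4403
Iter 8: z = -0.3626 + 0.1161i, |z|^2 = 0.1450
Iter 9: z = -0.6130 + -0.2092i, |z|^2 = 0.4195
Iter 10: z = -0.3990 + 0.1315i, |z|^2 = 0.1765
Iter 11: z = -0.5891 + -0.2299i, |z|^2 = 0.3999
Iter 12: z = -0.4369 + 0.1459i, |z|^2 = 0.2121
Iter 13: z = -0.5614 + -0.2525i, |z|^2 = 0.3789
Iter 14: z = -0.4795 + 0.1585i, |z|^2 = 0.2551
Iter 15: z = -0.5262 + -0.2770i, |z|^2 = 0.3536

Answer: 16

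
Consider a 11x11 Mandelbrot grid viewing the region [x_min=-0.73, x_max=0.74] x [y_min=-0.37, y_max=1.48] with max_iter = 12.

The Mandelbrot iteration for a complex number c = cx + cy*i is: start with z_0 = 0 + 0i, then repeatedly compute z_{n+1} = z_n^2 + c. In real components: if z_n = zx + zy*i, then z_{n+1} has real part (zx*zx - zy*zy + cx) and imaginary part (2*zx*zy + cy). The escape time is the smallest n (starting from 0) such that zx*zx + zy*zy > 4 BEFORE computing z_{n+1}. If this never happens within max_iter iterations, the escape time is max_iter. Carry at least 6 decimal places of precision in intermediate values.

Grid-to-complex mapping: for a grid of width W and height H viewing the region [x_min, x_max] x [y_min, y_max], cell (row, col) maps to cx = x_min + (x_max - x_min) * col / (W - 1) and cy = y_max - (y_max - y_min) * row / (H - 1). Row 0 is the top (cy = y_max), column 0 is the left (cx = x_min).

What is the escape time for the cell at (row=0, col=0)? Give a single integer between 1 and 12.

z_0 = 0 + 0i, c = -0.7300 + 1.4800i
Iter 1: z = -0.7300 + 1.4800i, |z|^2 = 2.7233
Iter 2: z = -2.3875 + -0.6808i, |z|^2 = 6.1636
Escaped at iteration 2

Answer: 2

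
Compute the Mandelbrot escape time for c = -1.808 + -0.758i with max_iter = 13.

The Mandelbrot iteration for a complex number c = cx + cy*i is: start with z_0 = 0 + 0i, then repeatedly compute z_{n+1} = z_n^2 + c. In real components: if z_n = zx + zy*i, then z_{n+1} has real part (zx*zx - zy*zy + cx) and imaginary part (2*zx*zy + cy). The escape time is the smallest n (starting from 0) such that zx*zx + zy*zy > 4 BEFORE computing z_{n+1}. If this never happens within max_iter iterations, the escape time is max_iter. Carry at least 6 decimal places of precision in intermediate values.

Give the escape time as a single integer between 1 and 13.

z_0 = 0 + 0i, c = -1.8080 + -0.7580i
Iter 1: z = -1.8080 + -0.7580i, |z|^2 = 3.8434
Iter 2: z = 0.8863 + 1.9829i, |z|^2 = 4.7175
Escaped at iteration 2

Answer: 2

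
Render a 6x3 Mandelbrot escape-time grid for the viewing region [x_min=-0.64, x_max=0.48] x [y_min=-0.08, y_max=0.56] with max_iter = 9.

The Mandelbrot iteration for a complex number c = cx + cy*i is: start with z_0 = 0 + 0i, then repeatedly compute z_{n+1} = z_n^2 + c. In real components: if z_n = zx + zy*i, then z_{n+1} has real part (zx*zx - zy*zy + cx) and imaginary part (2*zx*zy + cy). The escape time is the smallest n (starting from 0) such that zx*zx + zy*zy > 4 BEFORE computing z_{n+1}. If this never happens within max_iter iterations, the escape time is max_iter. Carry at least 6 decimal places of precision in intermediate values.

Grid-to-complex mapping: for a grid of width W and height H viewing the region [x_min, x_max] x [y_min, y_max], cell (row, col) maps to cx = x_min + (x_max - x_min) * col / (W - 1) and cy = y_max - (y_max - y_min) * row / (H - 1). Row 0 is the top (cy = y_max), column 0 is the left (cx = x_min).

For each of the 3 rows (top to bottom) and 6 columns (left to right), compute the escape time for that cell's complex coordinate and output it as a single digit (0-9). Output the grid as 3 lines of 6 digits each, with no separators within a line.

Answer: 899995
999996
999995

Derivation:
(row=0, col=0): c = -0.6400 + 0.5600i → escape time 8
(row=0, col=1): c = -0.4160 + 0.5600i → escape time 9
(row=0, col=2): c = -0.1920 + 0.5600i → escape time 9
(row=0, col=3): c = 0.0320 + 0.5600i → escape time 9
(row=0, col=4): c = 0.2560 + 0.5600i → escape time 9
(row=0, col=5): c = 0.4800 + 0.5600i → escape time 5
(row=1, col=0): c = -0.6400 + 0.2400i → escape time 9
(row=1, col=1): c = -0.4160 + 0.2400i → escape time 9
(row=1, col=2): c = -0.1920 + 0.2400i → escape time 9
(row=1, col=3): c = 0.0320 + 0.2400i → escape time 9
(row=1, col=4): c = 0.2560 + 0.2400i → escape time 9
(row=1, col=5): c = 0.4800 + 0.2400i → escape time 6
(row=2, col=0): c = -0.6400 + -0.0800i → escape time 9
(row=2, col=1): c = -0.4160 + -0.0800i → escape time 9
(row=2, col=2): c = -0.1920 + -0.0800i → escape time 9
(row=2, col=3): c = 0.0320 + -0.0800i → escape time 9
(row=2, col=4): c = 0.2560 + -0.0800i → escape time 9
(row=2, col=5): c = 0.4800 + -0.0800i → escape time 5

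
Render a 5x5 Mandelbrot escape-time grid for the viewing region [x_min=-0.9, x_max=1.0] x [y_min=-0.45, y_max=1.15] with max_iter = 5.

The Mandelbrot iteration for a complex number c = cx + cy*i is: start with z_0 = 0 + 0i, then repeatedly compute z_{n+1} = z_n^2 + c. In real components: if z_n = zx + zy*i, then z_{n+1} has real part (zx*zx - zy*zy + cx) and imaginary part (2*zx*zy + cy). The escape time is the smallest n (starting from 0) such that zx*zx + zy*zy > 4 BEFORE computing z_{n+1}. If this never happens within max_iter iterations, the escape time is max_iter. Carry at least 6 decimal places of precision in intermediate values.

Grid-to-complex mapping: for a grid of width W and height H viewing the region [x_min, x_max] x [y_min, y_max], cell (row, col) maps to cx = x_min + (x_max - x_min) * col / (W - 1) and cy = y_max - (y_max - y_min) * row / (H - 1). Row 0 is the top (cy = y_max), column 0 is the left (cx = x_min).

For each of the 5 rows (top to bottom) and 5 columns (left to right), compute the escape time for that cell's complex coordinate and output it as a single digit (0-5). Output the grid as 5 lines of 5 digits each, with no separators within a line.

Answer: 33322
45532
55552
55552
55552

Derivation:
(row=0, col=0): c = -0.9000 + 1.1500i → escape time 3
(row=0, col=1): c = -0.4250 + 1.1500i → escape time 3
(row=0, col=2): c = 0.0500 + 1.1500i → escape time 3
(row=0, col=3): c = 0.5250 + 1.1500i → escape time 2
(row=0, col=4): c = 1.0000 + 1.1500i → escape time 2
(row=1, col=0): c = -0.9000 + 0.7500i → escape time 4
(row=1, col=1): c = -0.4250 + 0.7500i → escape time 5
(row=1, col=2): c = 0.0500 + 0.7500i → escape time 5
(row=1, col=3): c = 0.5250 + 0.7500i → escape time 3
(row=1, col=4): c = 1.0000 + 0.7500i → escape time 2
(row=2, col=0): c = -0.9000 + 0.3500i → escape time 5
(row=2, col=1): c = -0.4250 + 0.3500i → escape time 5
(row=2, col=2): c = 0.0500 + 0.3500i → escape time 5
(row=2, col=3): c = 0.5250 + 0.3500i → escape time 5
(row=2, col=4): c = 1.0000 + 0.3500i → escape time 2
(row=3, col=0): c = -0.9000 + -0.0500i → escape time 5
(row=3, col=1): c = -0.4250 + -0.0500i → escape time 5
(row=3, col=2): c = 0.0500 + -0.0500i → escape time 5
(row=3, col=3): c = 0.5250 + -0.0500i → escape time 5
(row=3, col=4): c = 1.0000 + -0.0500i → escape time 2
(row=4, col=0): c = -0.9000 + -0.4500i → escape time 5
(row=4, col=1): c = -0.4250 + -0.4500i → escape time 5
(row=4, col=2): c = 0.0500 + -0.4500i → escape time 5
(row=4, col=3): c = 0.5250 + -0.4500i → escape time 5
(row=4, col=4): c = 1.0000 + -0.4500i → escape time 2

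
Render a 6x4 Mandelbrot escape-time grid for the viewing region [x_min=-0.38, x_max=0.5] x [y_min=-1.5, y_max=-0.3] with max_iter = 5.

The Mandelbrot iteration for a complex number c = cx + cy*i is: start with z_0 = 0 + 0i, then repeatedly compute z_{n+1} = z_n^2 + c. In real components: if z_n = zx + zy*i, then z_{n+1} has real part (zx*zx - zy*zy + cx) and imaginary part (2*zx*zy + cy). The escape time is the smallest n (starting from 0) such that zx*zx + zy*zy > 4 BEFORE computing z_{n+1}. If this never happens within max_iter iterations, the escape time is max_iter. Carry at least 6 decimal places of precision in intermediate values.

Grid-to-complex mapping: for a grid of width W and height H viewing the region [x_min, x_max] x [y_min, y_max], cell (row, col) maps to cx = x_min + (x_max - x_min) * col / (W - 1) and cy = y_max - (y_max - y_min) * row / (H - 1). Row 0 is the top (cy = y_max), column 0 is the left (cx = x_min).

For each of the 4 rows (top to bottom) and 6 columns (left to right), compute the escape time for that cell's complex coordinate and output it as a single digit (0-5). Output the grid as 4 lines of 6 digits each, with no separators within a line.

(row=0, col=0): c = -0.3800 + -0.3000i → escape time 5
(row=0, col=1): c = -0.2040 + -0.3000i → escape time 5
(row=0, col=2): c = -0.0280 + -0.3000i → escape time 5
(row=0, col=3): c = 0.1480 + -0.3000i → escape time 5
(row=0, col=4): c = 0.3240 + -0.3000i → escape time 5
(row=0, col=5): c = 0.5000 + -0.3000i → escape time 5
(row=1, col=0): c = -0.3800 + -0.7000i → escape time 5
(row=1, col=1): c = -0.2040 + -0.7000i → escape time 5
(row=1, col=2): c = -0.0280 + -0.7000i → escape time 5
(row=1, col=3): c = 0.1480 + -0.7000i → escape time 5
(row=1, col=4): c = 0.3240 + -0.7000i → escape time 5
(row=1, col=5): c = 0.5000 + -0.7000i → escape time 4
(row=2, col=0): c = -0.3800 + -1.1000i → escape time 4
(row=2, col=1): c = -0.2040 + -1.1000i → escape time 5
(row=2, col=2): c = -0.0280 + -1.1000i → escape time 4
(row=2, col=3): c = 0.1480 + -1.1000i → escape time 3
(row=2, col=4): c = 0.3240 + -1.1000i → escape time 3
(row=2, col=5): c = 0.5000 + -1.1000i → escape time 2
(row=3, col=0): c = -0.3800 + -1.5000i → escape time 2
(row=3, col=1): c = -0.2040 + -1.5000i → escape time 2
(row=3, col=2): c = -0.0280 + -1.5000i → escape time 2
(row=3, col=3): c = 0.1480 + -1.5000i → escape time 2
(row=3, col=4): c = 0.3240 + -1.5000i → escape time 2
(row=3, col=5): c = 0.5000 + -1.5000i → escape time 2

Answer: 555555
555554
454332
222222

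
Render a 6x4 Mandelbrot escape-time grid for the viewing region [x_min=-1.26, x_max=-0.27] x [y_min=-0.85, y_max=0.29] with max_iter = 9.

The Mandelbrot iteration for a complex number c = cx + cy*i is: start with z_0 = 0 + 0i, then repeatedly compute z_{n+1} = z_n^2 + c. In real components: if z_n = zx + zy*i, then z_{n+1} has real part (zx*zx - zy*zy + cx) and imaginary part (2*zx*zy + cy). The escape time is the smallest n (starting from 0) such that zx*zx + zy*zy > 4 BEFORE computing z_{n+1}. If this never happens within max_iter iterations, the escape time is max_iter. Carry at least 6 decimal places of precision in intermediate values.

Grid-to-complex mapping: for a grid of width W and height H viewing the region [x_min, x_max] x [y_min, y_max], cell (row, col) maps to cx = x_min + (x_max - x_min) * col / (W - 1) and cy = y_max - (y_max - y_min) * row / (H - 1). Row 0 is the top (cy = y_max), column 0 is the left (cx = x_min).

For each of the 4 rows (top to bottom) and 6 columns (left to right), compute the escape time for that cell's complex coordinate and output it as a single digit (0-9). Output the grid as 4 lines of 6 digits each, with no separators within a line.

(row=0, col=0): c = -1.2600 + 0.2900i → escape time 9
(row=0, col=1): c = -1.0620 + 0.2900i → escape time 9
(row=0, col=2): c = -0.8640 + 0.2900i → escape time 9
(row=0, col=3): c = -0.6660 + 0.2900i → escape time 9
(row=0, col=4): c = -0.4680 + 0.2900i → escape time 9
(row=0, col=5): c = -0.2700 + 0.2900i → escape time 9
(row=1, col=0): c = -1.2600 + -0.0900i → escape time 9
(row=1, col=1): c = -1.0620 + -0.0900i → escape time 9
(row=1, col=2): c = -0.8640 + -0.0900i → escape time 9
(row=1, col=3): c = -0.6660 + -0.0900i → escape time 9
(row=1, col=4): c = -0.4680 + -0.0900i → escape time 9
(row=1, col=5): c = -0.2700 + -0.0900i → escape time 9
(row=2, col=0): c = -1.2600 + -0.4700i → escape time 5
(row=2, col=1): c = -1.0620 + -0.4700i → escape time 5
(row=2, col=2): c = -0.8640 + -0.4700i → escape time 6
(row=2, col=3): c = -0.6660 + -0.4700i → escape time 9
(row=2, col=4): c = -0.4680 + -0.4700i → escape time 9
(row=2, col=5): c = -0.2700 + -0.4700i → escape time 9
(row=3, col=0): c = -1.2600 + -0.8500i → escape time 3
(row=3, col=1): c = -1.0620 + -0.8500i → escape time 3
(row=3, col=2): c = -0.8640 + -0.8500i → escape time 4
(row=3, col=3): c = -0.6660 + -0.8500i → escape time 4
(row=3, col=4): c = -0.4680 + -0.8500i → escape time 5
(row=3, col=5): c = -0.2700 + -0.8500i → escape time 9

Answer: 999999
999999
556999
334459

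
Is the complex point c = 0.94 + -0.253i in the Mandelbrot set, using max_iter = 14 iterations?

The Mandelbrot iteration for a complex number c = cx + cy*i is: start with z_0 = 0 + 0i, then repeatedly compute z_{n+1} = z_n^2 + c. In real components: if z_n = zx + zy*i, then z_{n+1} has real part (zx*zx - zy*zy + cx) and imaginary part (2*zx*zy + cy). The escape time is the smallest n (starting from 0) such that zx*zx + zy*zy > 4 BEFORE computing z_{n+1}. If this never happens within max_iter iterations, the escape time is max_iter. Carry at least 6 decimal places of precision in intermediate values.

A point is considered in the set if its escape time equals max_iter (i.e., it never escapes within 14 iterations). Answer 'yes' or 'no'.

z_0 = 0 + 0i, c = 0.9400 + -0.2530i
Iter 1: z = 0.9400 + -0.2530i, |z|^2 = 0.9476
Iter 2: z = 1.7596 + -0.7286i, |z|^2 = 3.6271
Iter 3: z = 3.5052 + -2.8172i, |z|^2 = 20.2234
Escaped at iteration 3

Answer: no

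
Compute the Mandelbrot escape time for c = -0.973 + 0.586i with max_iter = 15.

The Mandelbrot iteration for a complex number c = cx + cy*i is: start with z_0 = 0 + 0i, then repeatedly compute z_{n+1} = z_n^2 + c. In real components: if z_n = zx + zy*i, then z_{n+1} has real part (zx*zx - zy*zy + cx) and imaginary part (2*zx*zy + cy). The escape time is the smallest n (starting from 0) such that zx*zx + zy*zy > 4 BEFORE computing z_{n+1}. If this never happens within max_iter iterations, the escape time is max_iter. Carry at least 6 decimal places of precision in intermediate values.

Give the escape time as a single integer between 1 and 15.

z_0 = 0 + 0i, c = -0.9730 + 0.5860i
Iter 1: z = -0.9730 + 0.5860i, |z|^2 = 1.2901
Iter 2: z = -0.3697 + -0.5544i, |z|^2 = 0.4440
Iter 3: z = -1.1437 + 0.9959i, |z|^2 = 2.2997
Iter 4: z = -0.6568 + -1.6918i, |z|^2 = 3.2936
Iter 5: z = -3.4039 + 2.8083i, |z|^2 = 19.4734
Escaped at iteration 5

Answer: 5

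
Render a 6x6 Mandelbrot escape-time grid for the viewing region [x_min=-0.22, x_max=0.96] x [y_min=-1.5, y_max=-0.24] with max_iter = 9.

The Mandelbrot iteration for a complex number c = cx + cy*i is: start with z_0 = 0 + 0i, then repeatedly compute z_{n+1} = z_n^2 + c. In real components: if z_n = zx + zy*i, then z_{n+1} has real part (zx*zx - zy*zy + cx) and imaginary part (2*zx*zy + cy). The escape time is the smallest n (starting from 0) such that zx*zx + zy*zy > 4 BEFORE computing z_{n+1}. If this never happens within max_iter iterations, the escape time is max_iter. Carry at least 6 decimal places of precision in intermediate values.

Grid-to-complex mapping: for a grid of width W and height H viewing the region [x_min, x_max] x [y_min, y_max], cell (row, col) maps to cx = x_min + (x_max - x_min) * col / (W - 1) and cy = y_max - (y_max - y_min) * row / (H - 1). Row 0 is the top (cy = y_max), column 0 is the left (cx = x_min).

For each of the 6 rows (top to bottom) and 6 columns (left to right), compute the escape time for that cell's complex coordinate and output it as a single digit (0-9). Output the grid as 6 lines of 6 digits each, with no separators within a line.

(row=0, col=0): c = -0.2200 + -0.2400i → escape time 9
(row=0, col=1): c = 0.0160 + -0.2400i → escape time 9
(row=0, col=2): c = 0.2520 + -0.2400i → escape time 9
(row=0, col=3): c = 0.4880 + -0.2400i → escape time 6
(row=0, col=4): c = 0.7240 + -0.2400i → escape time 3
(row=0, col=5): c = 0.9600 + -0.2400i → escape time 3
(row=1, col=0): c = -0.2200 + -0.4920i → escape time 9
(row=1, col=1): c = 0.0160 + -0.4920i → escape time 9
(row=1, col=2): c = 0.2520 + -0.4920i → escape time 9
(row=1, col=3): c = 0.4880 + -0.4920i → escape time 5
(row=1, col=4): c = 0.7240 + -0.4920i → escape time 3
(row=1, col=5): c = 0.9600 + -0.4920i → escape time 2
(row=2, col=0): c = -0.2200 + -0.7440i → escape time 9
(row=2, col=1): c = 0.0160 + -0.7440i → escape time 9
(row=2, col=2): c = 0.2520 + -0.7440i → escape time 5
(row=2, col=3): c = 0.4880 + -0.7440i → escape time 3
(row=2, col=4): c = 0.7240 + -0.7440i → escape time 3
(row=2, col=5): c = 0.9600 + -0.7440i → escape time 2
(row=3, col=0): c = -0.2200 + -0.9960i → escape time 7
(row=3, col=1): c = 0.0160 + -0.9960i → escape time 6
(row=3, col=2): c = 0.2520 + -0.9960i → escape time 4
(row=3, col=3): c = 0.4880 + -0.9960i → escape time 3
(row=3, col=4): c = 0.7240 + -0.9960i → escape time 2
(row=3, col=5): c = 0.9600 + -0.9960i → escape time 2
(row=4, col=0): c = -0.2200 + -1.2480i → escape time 3
(row=4, col=1): c = 0.0160 + -1.2480i → escape time 2
(row=4, col=2): c = 0.2520 + -1.2480i → escape time 2
(row=4, col=3): c = 0.4880 + -1.2480i → escape time 2
(row=4, col=4): c = 0.7240 + -1.2480i → escape time 2
(row=4, col=5): c = 0.9600 + -1.2480i → escape time 2
(row=5, col=0): c = -0.2200 + -1.5000i → escape time 2
(row=5, col=1): c = 0.0160 + -1.5000i → escape time 2
(row=5, col=2): c = 0.2520 + -1.5000i → escape time 2
(row=5, col=3): c = 0.4880 + -1.5000i → escape time 2
(row=5, col=4): c = 0.7240 + -1.5000i → escape time 2
(row=5, col=5): c = 0.9600 + -1.5000i → escape time 2

Answer: 999633
999532
995332
764322
322222
222222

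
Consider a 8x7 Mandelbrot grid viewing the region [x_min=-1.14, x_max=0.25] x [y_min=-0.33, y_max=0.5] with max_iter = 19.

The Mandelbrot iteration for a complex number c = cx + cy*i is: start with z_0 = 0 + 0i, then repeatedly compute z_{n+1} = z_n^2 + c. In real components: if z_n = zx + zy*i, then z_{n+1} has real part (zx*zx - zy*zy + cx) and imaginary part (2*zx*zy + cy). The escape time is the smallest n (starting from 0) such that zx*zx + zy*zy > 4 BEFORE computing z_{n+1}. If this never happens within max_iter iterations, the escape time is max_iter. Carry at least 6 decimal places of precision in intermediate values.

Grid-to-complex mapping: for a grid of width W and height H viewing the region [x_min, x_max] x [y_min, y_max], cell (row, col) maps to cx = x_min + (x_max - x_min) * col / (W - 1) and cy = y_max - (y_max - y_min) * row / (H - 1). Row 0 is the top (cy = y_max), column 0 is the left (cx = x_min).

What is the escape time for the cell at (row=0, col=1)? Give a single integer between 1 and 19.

Answer: 5

Derivation:
z_0 = 0 + 0i, c = -0.9414 + 0.5000i
Iter 1: z = -0.9414 + 0.5000i, |z|^2 = 1.1363
Iter 2: z = -0.3051 + -0.4414i, |z|^2 = 0.2880
Iter 3: z = -1.0432 + 0.7694i, |z|^2 = 1.6802
Iter 4: z = -0.4452 + -1.1052i, |z|^2 = 1.4197
Iter 5: z = -1.9648 + 1.4841i, |z|^2 = 6.0628
Escaped at iteration 5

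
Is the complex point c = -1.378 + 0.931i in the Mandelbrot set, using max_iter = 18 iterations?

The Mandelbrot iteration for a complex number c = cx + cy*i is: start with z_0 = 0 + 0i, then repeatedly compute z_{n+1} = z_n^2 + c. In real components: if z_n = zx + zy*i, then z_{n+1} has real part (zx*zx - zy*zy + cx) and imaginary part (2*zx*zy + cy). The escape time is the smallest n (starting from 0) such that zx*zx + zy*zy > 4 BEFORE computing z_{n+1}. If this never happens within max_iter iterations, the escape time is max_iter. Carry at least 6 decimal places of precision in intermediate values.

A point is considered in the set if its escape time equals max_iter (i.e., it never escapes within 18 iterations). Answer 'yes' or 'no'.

z_0 = 0 + 0i, c = -1.3780 + 0.9310i
Iter 1: z = -1.3780 + 0.9310i, |z|^2 = 2.7656
Iter 2: z = -0.3459 + -1.6348i, |z|^2 = 2.7923
Iter 3: z = -3.9311 + 2.0619i, |z|^2 = 19.7047
Escaped at iteration 3

Answer: no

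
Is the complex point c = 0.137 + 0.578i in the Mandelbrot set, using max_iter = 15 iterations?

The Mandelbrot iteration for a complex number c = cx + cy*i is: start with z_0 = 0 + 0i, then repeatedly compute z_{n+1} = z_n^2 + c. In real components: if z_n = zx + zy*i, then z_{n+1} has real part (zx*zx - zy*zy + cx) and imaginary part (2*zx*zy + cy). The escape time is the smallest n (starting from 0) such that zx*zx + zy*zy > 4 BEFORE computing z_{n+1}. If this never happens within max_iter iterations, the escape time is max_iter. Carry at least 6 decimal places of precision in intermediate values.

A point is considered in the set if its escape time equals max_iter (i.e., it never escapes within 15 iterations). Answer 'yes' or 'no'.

Answer: yes

Derivation:
z_0 = 0 + 0i, c = 0.1370 + 0.5780i
Iter 1: z = 0.1370 + 0.5780i, |z|^2 = 0.3529
Iter 2: z = -0.1783 + 0.7364i, |z|^2 = 0.5740
Iter 3: z = -0.3734 + 0.3154i, |z|^2 = 0.2389
Iter 4: z = 0.1770 + 0.3424i, |z|^2 = 0.1486
Iter 5: z = 0.0511 + 0.6992i, |z|^2 = 0.4915
Iter 6: z = -0.3493 + 0.6494i, |z|^2 = 0.5437
Iter 7: z = -0.1627 + 0.1243i, |z|^2 = 0.0419
Iter 8: z = 0.1480 + 0.5375i, |z|^2 = 0.3109
Iter 9: z = -0.1300 + 0.7371i, |z|^2 = 0.5603
Iter 10: z = -0.3895 + 0.3863i, |z|^2 = 0.3009
Iter 11: z = 0.1395 + 0.2771i, |z|^2 = 0.0962
Iter 12: z = 0.0797 + 0.6553i, |z|^2 = 0.4358
Iter 13: z = -0.2861 + 0.6824i, |z|^2 = 0.5475
Iter 14: z = -0.2468 + 0.1876i, |z|^2 = 0.0961
Did not escape in 15 iterations → in set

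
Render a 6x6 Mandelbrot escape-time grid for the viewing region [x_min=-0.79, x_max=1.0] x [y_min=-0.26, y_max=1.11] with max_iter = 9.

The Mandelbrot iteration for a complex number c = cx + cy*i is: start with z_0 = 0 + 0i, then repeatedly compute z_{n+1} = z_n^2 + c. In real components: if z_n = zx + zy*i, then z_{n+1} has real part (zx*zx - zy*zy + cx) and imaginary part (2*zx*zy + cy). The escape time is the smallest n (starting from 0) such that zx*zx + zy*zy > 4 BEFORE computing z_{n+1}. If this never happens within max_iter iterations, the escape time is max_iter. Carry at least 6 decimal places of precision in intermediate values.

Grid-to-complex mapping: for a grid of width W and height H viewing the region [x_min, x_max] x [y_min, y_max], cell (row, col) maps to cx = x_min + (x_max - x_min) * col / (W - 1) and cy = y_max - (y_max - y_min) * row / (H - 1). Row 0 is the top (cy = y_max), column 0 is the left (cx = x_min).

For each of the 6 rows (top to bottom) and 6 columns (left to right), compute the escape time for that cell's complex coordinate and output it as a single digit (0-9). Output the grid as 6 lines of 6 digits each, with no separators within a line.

(row=0, col=0): c = -0.7900 + 1.1100i → escape time 3
(row=0, col=1): c = -0.4320 + 1.1100i → escape time 4
(row=0, col=2): c = -0.0740 + 1.1100i → escape time 5
(row=0, col=3): c = 0.2840 + 1.1100i → escape time 3
(row=0, col=4): c = 0.6420 + 1.1100i → escape time 2
(row=0, col=5): c = 1.0000 + 1.1100i → escape time 2
(row=1, col=0): c = -0.7900 + 0.8360i → escape time 4
(row=1, col=1): c = -0.4320 + 0.8360i → escape time 5
(row=1, col=2): c = -0.0740 + 0.8360i → escape time 9
(row=1, col=3): c = 0.2840 + 0.8360i → escape time 4
(row=1, col=4): c = 0.6420 + 0.8360i → escape time 3
(row=1, col=5): c = 1.0000 + 0.8360i → escape time 2
(row=2, col=0): c = -0.7900 + 0.5620i → escape time 6
(row=2, col=1): c = -0.4320 + 0.5620i → escape time 9
(row=2, col=2): c = -0.0740 + 0.5620i → escape time 9
(row=2, col=3): c = 0.2840 + 0.5620i → escape time 9
(row=2, col=4): c = 0.6420 + 0.5620i → escape time 3
(row=2, col=5): c = 1.0000 + 0.5620i → escape time 2
(row=3, col=0): c = -0.7900 + 0.2880i → escape time 9
(row=3, col=1): c = -0.4320 + 0.2880i → escape time 9
(row=3, col=2): c = -0.0740 + 0.2880i → escape time 9
(row=3, col=3): c = 0.2840 + 0.2880i → escape time 9
(row=3, col=4): c = 0.6420 + 0.2880i → escape time 4
(row=3, col=5): c = 1.0000 + 0.2880i → escape time 2
(row=4, col=0): c = -0.7900 + 0.0140i → escape time 9
(row=4, col=1): c = -0.4320 + 0.0140i → escape time 9
(row=4, col=2): c = -0.0740 + 0.0140i → escape time 9
(row=4, col=3): c = 0.2840 + 0.0140i → escape time 9
(row=4, col=4): c = 0.6420 + 0.0140i → escape time 4
(row=4, col=5): c = 1.0000 + 0.0140i → escape time 2
(row=5, col=0): c = -0.7900 + -0.2600i → escape time 9
(row=5, col=1): c = -0.4320 + -0.2600i → escape time 9
(row=5, col=2): c = -0.0740 + -0.2600i → escape time 9
(row=5, col=3): c = 0.2840 + -0.2600i → escape time 9
(row=5, col=4): c = 0.6420 + -0.2600i → escape time 4
(row=5, col=5): c = 1.0000 + -0.2600i → escape time 2

Answer: 345322
459432
699932
999942
999942
999942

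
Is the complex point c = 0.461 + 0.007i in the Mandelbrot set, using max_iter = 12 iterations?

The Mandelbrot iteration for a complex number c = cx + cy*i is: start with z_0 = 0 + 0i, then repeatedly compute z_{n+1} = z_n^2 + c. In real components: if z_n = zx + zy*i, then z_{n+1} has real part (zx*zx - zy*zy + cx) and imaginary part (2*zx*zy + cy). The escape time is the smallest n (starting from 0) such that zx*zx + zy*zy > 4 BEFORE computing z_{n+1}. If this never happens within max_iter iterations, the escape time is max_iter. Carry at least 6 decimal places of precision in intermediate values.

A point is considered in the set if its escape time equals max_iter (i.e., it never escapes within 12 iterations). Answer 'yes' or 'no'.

Answer: no

Derivation:
z_0 = 0 + 0i, c = 0.4610 + 0.0070i
Iter 1: z = 0.4610 + 0.0070i, |z|^2 = 0.2126
Iter 2: z = 0.6735 + 0.0135i, |z|^2 = 0.4537
Iter 3: z = 0.9144 + 0.0251i, |z|^2 = 0.8367
Iter 4: z = 1.2965 + 0.0529i, |z|^2 = 1.6836
Iter 5: z = 2.1390 + 0.1443i, |z|^2 = 4.5962
Escaped at iteration 5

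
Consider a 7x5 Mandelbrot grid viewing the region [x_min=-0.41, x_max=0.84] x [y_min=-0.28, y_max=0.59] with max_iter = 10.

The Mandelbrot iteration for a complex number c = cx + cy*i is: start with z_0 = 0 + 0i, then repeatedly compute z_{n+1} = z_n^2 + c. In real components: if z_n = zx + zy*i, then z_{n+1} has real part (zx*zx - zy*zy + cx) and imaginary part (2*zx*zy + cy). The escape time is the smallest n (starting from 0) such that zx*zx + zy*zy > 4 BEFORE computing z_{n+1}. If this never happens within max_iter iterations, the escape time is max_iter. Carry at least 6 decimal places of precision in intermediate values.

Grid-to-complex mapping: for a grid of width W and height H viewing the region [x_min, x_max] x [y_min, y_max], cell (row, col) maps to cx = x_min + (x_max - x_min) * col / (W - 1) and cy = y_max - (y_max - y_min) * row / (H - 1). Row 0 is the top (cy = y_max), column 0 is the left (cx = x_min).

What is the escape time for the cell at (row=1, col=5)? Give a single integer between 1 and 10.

z_0 = 0 + 0i, c = 0.6317 + 0.3725i
Iter 1: z = 0.6317 + 0.3725i, |z|^2 = 0.5378
Iter 2: z = 0.8919 + 0.8431i, |z|^2 = 1.5063
Iter 3: z = 0.7164 + 1.8764i, |z|^2 = 4.0342
Escaped at iteration 3

Answer: 3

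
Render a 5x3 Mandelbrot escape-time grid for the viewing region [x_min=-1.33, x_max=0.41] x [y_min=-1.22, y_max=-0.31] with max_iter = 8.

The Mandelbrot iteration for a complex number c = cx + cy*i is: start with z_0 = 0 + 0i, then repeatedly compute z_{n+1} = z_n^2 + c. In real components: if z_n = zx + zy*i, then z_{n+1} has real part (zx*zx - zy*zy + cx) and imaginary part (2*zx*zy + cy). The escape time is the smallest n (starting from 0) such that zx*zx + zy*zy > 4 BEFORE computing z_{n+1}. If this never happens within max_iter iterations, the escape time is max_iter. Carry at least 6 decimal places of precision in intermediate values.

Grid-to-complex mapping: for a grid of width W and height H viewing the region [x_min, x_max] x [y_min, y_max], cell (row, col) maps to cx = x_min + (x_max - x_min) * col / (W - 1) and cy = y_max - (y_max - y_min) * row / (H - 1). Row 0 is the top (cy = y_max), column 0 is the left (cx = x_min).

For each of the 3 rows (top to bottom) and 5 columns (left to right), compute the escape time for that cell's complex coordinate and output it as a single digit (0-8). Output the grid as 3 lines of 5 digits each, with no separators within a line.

Answer: 68888
34684
23332

Derivation:
(row=0, col=0): c = -1.3300 + -0.3100i → escape time 6
(row=0, col=1): c = -0.8950 + -0.3100i → escape time 8
(row=0, col=2): c = -0.4600 + -0.3100i → escape time 8
(row=0, col=3): c = -0.0250 + -0.3100i → escape time 8
(row=0, col=4): c = 0.4100 + -0.3100i → escape time 8
(row=1, col=0): c = -1.3300 + -0.7650i → escape time 3
(row=1, col=1): c = -0.8950 + -0.7650i → escape time 4
(row=1, col=2): c = -0.4600 + -0.7650i → escape time 6
(row=1, col=3): c = -0.0250 + -0.7650i → escape time 8
(row=1, col=4): c = 0.4100 + -0.7650i → escape time 4
(row=2, col=0): c = -1.3300 + -1.2200i → escape time 2
(row=2, col=1): c = -0.8950 + -1.2200i → escape time 3
(row=2, col=2): c = -0.4600 + -1.2200i → escape time 3
(row=2, col=3): c = -0.0250 + -1.2200i → escape time 3
(row=2, col=4): c = 0.4100 + -1.2200i → escape time 2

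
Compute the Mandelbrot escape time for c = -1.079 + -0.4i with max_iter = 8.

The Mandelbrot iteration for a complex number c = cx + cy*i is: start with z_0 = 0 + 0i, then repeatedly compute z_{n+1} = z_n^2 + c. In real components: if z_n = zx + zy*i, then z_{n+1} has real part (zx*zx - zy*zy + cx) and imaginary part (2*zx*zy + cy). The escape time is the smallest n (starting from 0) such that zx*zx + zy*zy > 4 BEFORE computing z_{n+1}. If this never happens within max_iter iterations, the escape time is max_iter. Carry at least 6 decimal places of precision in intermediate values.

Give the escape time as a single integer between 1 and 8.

z_0 = 0 + 0i, c = -1.0790 + -0.4000i
Iter 1: z = -1.0790 + -0.4000i, |z|^2 = 1.3242
Iter 2: z = -0.0748 + 0.4632i, |z|^2 = 0.2201
Iter 3: z = -1.2880 + -0.4693i, |z|^2 = 1.8791
Iter 4: z = 0.3597 + 0.8088i, |z|^2 = 0.7835
Iter 5: z = -1.6038 + 0.1818i, |z|^2 = 2.6051
Iter 6: z = 1.4600 + -0.9830i, |z|^2 = 3.0979
Iter 7: z = 0.0864 + -3.2704i, |z|^2 = 10.7027
Escaped at iteration 7

Answer: 7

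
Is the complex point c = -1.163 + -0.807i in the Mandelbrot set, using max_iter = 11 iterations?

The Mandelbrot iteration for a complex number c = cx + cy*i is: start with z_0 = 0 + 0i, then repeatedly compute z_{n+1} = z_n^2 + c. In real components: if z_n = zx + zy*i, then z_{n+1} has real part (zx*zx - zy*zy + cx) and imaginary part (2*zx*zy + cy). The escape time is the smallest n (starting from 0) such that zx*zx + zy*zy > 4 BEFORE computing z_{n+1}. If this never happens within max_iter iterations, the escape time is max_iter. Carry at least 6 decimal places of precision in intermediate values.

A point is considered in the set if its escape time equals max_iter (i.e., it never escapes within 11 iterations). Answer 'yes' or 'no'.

Answer: no

Derivation:
z_0 = 0 + 0i, c = -1.1630 + -0.8070i
Iter 1: z = -1.1630 + -0.8070i, |z|^2 = 2.0038
Iter 2: z = -0.4617 + 1.0701i, |z|^2 = 1.3582
Iter 3: z = -2.0949 + -1.7951i, |z|^2 = 7.6110
Escaped at iteration 3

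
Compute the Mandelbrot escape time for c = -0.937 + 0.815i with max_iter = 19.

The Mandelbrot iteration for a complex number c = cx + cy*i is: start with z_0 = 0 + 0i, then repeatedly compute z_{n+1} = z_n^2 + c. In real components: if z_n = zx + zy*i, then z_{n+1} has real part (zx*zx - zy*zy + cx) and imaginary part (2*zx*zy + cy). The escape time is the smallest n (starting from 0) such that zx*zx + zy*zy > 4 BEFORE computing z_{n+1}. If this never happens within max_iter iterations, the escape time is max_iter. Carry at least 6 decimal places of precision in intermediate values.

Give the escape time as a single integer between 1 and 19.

Answer: 3

Derivation:
z_0 = 0 + 0i, c = -0.9370 + 0.8150i
Iter 1: z = -0.9370 + 0.8150i, |z|^2 = 1.5422
Iter 2: z = -0.7233 + -0.7123i, |z|^2 = 1.0305
Iter 3: z = -0.9213 + 1.8454i, |z|^2 = 4.2541
Escaped at iteration 3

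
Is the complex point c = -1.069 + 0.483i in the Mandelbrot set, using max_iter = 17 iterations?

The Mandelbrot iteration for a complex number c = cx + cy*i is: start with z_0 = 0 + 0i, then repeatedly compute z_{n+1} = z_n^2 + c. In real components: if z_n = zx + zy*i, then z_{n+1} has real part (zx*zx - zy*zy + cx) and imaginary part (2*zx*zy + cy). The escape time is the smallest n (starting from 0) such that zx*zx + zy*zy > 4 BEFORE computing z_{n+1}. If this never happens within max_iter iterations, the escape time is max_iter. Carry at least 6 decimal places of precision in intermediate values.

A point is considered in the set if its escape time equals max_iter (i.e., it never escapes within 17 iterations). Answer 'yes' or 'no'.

z_0 = 0 + 0i, c = -1.0690 + 0.4830i
Iter 1: z = -1.0690 + 0.4830i, |z|^2 = 1.3760
Iter 2: z = -0.1595 + -0.5497i, |z|^2 = 0.3276
Iter 3: z = -1.3457 + 0.6584i, |z|^2 = 2.2443
Iter 4: z = 0.3084 + -1.2889i, |z|^2 = 1.7564
Iter 5: z = -2.6352 + -0.3119i, |z|^2 = 7.0414
Escaped at iteration 5

Answer: no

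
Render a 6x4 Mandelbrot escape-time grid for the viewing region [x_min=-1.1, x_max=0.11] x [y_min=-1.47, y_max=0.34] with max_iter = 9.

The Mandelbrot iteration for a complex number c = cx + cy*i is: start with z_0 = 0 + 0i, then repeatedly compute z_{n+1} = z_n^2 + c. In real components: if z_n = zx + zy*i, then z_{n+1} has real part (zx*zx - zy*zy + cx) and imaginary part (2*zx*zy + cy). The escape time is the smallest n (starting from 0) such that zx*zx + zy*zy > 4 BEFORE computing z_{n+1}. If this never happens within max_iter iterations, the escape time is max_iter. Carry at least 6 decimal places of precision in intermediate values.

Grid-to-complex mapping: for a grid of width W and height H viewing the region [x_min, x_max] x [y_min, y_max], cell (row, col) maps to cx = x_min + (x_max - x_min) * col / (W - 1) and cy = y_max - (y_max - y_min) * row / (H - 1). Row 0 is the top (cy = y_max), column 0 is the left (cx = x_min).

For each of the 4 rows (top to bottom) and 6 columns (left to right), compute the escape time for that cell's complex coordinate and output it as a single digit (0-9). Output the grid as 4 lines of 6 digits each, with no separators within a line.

(row=0, col=0): c = -1.1000 + 0.3400i → escape time 9
(row=0, col=1): c = -0.8580 + 0.3400i → escape time 8
(row=0, col=2): c = -0.6160 + 0.3400i → escape time 9
(row=0, col=3): c = -0.3740 + 0.3400i → escape time 9
(row=0, col=4): c = -0.1320 + 0.3400i → escape time 9
(row=0, col=5): c = 0.1100 + 0.3400i → escape time 9
(row=1, col=0): c = -1.1000 + -0.2633i → escape time 9
(row=1, col=1): c = -0.8580 + -0.2633i → escape time 9
(row=1, col=2): c = -0.6160 + -0.2633i → escape time 9
(row=1, col=3): c = -0.3740 + -0.2633i → escape time 9
(row=1, col=4): c = -0.1320 + -0.2633i → escape time 9
(row=1, col=5): c = 0.1100 + -0.2633i → escape time 9
(row=2, col=0): c = -1.1000 + -0.8667i → escape time 3
(row=2, col=1): c = -0.8580 + -0.8667i → escape time 3
(row=2, col=2): c = -0.6160 + -0.8667i → escape time 4
(row=2, col=3): c = -0.3740 + -0.8667i → escape time 5
(row=2, col=4): c = -0.1320 + -0.8667i → escape time 9
(row=2, col=5): c = 0.1100 + -0.8667i → escape time 5
(row=3, col=0): c = -1.1000 + -1.4700i → escape time 2
(row=3, col=1): c = -0.8580 + -1.4700i → escape time 2
(row=3, col=2): c = -0.6160 + -1.4700i → escape time 2
(row=3, col=3): c = -0.3740 + -1.4700i → escape time 2
(row=3, col=4): c = -0.1320 + -1.4700i → escape time 2
(row=3, col=5): c = 0.1100 + -1.4700i → escape time 2

Answer: 989999
999999
334595
222222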